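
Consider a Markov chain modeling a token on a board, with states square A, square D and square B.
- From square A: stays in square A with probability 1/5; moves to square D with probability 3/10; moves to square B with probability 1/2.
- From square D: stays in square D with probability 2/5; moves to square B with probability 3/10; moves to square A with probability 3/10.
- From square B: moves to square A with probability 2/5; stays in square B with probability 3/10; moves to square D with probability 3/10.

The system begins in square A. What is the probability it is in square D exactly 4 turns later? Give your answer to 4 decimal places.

Propagate the distribution vector 4 turns from square A.
After 0 turns: (1.0000, 0.0000, 0.0000)
After 1 turn: (0.2000, 0.3000, 0.5000)
After 2 turns: (0.3300, 0.3300, 0.3400)
After 3 turns: (0.3010, 0.3330, 0.3660)
After 4 turns: (0.3065, 0.3333, 0.3602)
P(in square D after 4 turns) = 0.3333

0.3333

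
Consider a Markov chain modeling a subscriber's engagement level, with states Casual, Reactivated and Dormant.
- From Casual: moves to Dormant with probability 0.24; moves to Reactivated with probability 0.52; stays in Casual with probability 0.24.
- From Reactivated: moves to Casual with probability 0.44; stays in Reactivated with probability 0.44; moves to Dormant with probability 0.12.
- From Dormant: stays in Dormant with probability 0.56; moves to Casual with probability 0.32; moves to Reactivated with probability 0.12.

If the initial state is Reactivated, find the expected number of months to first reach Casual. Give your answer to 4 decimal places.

Let t(s) be the expected number of months to first reach Casual from state s, with t(Casual) = 0. Conditioning on the first month:
t(Reactivated) = 1 + 0.44·t(Reactivated) + 0.12·t(Dormant)
t(Dormant) = 1 + 0.12·t(Reactivated) + 0.56·t(Dormant)
Solving: t(Reactivated) = 2.4138, t(Dormant) = 2.9310.
Expected months from Reactivated to Casual: 2.4138.

2.4138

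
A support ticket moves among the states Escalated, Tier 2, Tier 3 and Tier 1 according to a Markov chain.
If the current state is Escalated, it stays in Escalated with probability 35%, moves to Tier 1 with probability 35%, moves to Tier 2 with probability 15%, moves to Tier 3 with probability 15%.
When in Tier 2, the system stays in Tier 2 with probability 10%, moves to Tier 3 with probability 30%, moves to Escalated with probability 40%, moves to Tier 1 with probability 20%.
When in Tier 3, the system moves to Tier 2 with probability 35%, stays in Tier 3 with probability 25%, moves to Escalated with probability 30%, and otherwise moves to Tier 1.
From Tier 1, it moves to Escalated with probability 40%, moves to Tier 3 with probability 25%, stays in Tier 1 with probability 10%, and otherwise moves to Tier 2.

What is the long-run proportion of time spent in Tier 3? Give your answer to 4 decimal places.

Let the stationary distribution be π with π = πP and π_1 + π_2 + π_3 + π_4 = 1.
π_1 = 0.35·π_1 + 0.4·π_2 + 0.3·π_3 + 0.4·π_4
π_2 = 0.15·π_1 + 0.1·π_2 + 0.35·π_3 + 0.25·π_4
π_3 = 0.15·π_1 + 0.3·π_2 + 0.25·π_3 + 0.25·π_4
Solving with the normalization constraint gives π = (0.3596, 0.2056, 0.2243, 0.2105).
So the stationary probability of Tier 3 is 0.2243.

0.2243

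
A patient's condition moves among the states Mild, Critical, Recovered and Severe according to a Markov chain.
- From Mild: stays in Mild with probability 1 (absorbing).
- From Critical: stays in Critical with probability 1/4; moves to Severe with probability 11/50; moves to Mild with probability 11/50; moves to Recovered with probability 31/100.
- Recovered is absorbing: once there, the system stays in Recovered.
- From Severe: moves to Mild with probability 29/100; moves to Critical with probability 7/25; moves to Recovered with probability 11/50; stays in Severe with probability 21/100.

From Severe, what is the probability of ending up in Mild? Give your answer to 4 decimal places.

Let h(s) be the probability of absorption at Mild starting from transient state s. Then h(Mild) = 1 and h(Recovered) = 0. By first-step analysis:
h(Critical) = 0.22·1 + 0.25·h(Critical) + 0.31·0 + 0.22·h(Severe)
h(Severe) = 0.29·1 + 0.28·h(Critical) + 0.22·0 + 0.21·h(Severe)
Solving: h(Critical) = 0.4475, h(Severe) = 0.5257.
Starting from Severe, the probability is 0.5257.

0.5257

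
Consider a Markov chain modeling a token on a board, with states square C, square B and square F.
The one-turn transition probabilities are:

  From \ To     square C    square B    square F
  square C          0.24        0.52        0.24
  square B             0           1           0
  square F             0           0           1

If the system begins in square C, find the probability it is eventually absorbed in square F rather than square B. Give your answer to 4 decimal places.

0.3158

Let h(s) be the probability of absorption at square F starting from transient state s. Then h(square F) = 1 and h(square B) = 0. By first-step analysis:
h(square C) = 0.24·h(square C) + 0.52·0 + 0.24·1
Solving: h(square C) = 0.3158.
Starting from square C, the probability is 0.3158.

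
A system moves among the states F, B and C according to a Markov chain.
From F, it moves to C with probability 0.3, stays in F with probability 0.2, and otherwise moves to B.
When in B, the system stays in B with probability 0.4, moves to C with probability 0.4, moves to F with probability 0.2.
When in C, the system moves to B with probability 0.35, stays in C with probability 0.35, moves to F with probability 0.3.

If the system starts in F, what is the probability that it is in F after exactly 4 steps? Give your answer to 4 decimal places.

Propagate the distribution vector 4 steps from F.
After 0 steps: (1.0000, 0.0000, 0.0000)
After 1 step: (0.2000, 0.5000, 0.3000)
After 2 steps: (0.2300, 0.4050, 0.3650)
After 3 steps: (0.2365, 0.4048, 0.3588)
After 4 steps: (0.2359, 0.4057, 0.3584)
P(in F after 4 steps) = 0.2359

0.2359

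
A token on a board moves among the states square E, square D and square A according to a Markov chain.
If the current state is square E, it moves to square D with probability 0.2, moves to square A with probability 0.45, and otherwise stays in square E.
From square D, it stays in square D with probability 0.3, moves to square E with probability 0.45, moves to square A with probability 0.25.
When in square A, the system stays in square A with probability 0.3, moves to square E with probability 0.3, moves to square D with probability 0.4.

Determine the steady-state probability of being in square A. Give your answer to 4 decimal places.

Let the stationary distribution be π with π = πP and π_1 + π_2 + π_3 = 1.
π_1 = 0.35·π_1 + 0.45·π_2 + 0.3·π_3
π_2 = 0.2·π_1 + 0.3·π_2 + 0.4·π_3
Solving with the normalization constraint gives π = (0.3628, 0.2977, 0.3395).
So the stationary probability of square A is 0.3395.

0.3395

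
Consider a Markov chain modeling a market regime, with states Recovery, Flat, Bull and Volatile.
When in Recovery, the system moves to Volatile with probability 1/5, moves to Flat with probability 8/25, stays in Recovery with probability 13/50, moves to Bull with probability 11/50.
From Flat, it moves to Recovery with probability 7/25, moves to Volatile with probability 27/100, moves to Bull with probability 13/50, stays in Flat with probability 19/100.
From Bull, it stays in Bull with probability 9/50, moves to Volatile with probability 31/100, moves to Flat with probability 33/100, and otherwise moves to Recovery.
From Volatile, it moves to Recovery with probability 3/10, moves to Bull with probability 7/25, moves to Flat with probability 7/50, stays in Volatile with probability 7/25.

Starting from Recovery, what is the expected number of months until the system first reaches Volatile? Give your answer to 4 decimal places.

Let t(s) be the expected number of months to first reach Volatile from state s, with t(Volatile) = 0. Conditioning on the first month:
t(Recovery) = 1 + 0.26·t(Recovery) + 0.32·t(Flat) + 0.22·t(Bull)
t(Flat) = 1 + 0.28·t(Recovery) + 0.19·t(Flat) + 0.26·t(Bull)
t(Bull) = 1 + 0.18·t(Recovery) + 0.33·t(Flat) + 0.18·t(Bull)
Solving: t(Recovery) = 4.0910, t(Flat) = 3.8222, t(Bull) = 3.6558.
Expected months from Recovery to Volatile: 4.0910.

4.0910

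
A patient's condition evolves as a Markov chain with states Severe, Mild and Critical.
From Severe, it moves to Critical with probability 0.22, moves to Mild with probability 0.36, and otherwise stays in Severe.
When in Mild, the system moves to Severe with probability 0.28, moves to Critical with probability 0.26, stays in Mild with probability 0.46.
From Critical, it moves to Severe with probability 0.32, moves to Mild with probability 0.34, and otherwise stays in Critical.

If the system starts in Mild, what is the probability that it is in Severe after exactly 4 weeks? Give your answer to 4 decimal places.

Propagate the distribution vector 4 weeks from Mild.
After 0 weeks: (0.0000, 1.0000, 0.0000)
After 1 week: (0.2800, 0.4600, 0.2600)
After 2 weeks: (0.3296, 0.4008, 0.2696)
After 3 weeks: (0.3369, 0.3947, 0.2684)
After 4 weeks: (0.3379, 0.3941, 0.2680)
P(in Severe after 4 weeks) = 0.3379

0.3379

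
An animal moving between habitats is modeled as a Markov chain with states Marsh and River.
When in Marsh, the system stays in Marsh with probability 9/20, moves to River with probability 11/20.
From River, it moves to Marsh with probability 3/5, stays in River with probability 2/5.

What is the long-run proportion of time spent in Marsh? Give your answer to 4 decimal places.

Let the stationary distribution be π with π = πP and π_1 + π_2 = 1.
π_1 = 0.45·π_1 + 0.6·π_2
Solving with the normalization constraint gives π = (0.5217, 0.4783).
So the stationary probability of Marsh is 0.5217.

0.5217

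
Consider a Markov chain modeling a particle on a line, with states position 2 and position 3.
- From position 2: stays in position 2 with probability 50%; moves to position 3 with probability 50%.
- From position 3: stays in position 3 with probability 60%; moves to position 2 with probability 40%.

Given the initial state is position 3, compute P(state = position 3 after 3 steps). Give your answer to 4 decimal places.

Propagate the distribution vector 3 steps from position 3.
After 0 steps: (0.0000, 1.0000)
After 1 step: (0.4000, 0.6000)
After 2 steps: (0.4400, 0.5600)
After 3 steps: (0.4440, 0.5560)
P(in position 3 after 3 steps) = 0.5560

0.5560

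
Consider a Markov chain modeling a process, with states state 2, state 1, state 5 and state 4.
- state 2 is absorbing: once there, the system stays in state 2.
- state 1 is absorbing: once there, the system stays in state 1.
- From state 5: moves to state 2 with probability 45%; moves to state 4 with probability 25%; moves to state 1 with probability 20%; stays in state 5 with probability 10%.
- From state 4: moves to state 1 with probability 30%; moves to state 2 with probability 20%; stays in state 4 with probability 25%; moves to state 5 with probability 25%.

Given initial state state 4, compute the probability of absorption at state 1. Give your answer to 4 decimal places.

0.5224

Let h(s) be the probability of absorption at state 1 starting from transient state s. Then h(state 1) = 1 and h(state 2) = 0. By first-step analysis:
h(state 5) = 0.45·0 + 0.2·1 + 0.1·h(state 5) + 0.25·h(state 4)
h(state 4) = 0.2·0 + 0.3·1 + 0.25·h(state 5) + 0.25·h(state 4)
Solving: h(state 5) = 0.3673, h(state 4) = 0.5224.
Starting from state 4, the probability is 0.5224.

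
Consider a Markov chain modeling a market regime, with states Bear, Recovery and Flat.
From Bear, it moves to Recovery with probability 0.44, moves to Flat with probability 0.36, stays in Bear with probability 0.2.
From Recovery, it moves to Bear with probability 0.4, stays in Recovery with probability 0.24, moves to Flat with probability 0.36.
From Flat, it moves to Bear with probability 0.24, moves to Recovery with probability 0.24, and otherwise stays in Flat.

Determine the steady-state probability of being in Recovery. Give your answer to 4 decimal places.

0.2952

Let the stationary distribution be π with π = πP and π_1 + π_2 + π_3 = 1.
π_1 = 0.2·π_1 + 0.4·π_2 + 0.24·π_3
π_2 = 0.44·π_1 + 0.24·π_2 + 0.24·π_3
Solving with the normalization constraint gives π = (0.2762, 0.2952, 0.4286).
So the stationary probability of Recovery is 0.2952.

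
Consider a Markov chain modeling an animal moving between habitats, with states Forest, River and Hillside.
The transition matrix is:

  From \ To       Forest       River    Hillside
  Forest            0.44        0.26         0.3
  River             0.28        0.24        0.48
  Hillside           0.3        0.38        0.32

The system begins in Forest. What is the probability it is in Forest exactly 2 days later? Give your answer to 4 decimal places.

0.3564

Sum over the intermediate state after 1 day:
P = P(Forest→Forest)·P(Forest→Forest) + P(Forest→River)·P(River→Forest) + P(Forest→Hillside)·P(Hillside→Forest)
  = 0.44×0.44 + 0.26×0.28 + 0.3×0.3
  = 0.1936 + 0.0728 + 0.0900 = 0.3564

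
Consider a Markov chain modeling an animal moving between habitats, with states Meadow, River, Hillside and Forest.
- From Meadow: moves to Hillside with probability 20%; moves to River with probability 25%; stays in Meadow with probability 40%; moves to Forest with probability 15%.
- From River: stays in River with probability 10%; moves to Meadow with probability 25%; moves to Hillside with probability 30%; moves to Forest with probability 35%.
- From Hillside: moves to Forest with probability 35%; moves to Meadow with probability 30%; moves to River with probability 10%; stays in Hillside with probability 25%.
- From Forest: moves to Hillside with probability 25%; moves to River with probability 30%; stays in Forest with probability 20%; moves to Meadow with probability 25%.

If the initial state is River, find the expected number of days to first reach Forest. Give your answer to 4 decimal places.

3.4703

Let t(s) be the expected number of days to first reach Forest from state s, with t(Forest) = 0. Conditioning on the first day:
t(Meadow) = 1 + 0.4·t(Meadow) + 0.25·t(River) + 0.2·t(Hillside)
t(River) = 1 + 0.25·t(Meadow) + 0.1·t(River) + 0.3·t(Hillside)
t(Hillside) = 1 + 0.3·t(Meadow) + 0.1·t(River) + 0.25·t(Hillside)
Solving: t(Meadow) = 4.2823, t(River) = 3.4703, t(Hillside) = 3.5089.
Expected days from River to Forest: 3.4703.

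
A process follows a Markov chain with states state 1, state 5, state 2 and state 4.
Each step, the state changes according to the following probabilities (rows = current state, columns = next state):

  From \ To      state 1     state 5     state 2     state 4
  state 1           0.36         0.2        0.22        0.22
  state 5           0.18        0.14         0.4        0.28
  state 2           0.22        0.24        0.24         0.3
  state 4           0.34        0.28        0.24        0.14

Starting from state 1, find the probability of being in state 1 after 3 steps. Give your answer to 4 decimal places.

Propagate the distribution vector 3 steps from state 1.
After 0 steps: (1.0000, 0.0000, 0.0000, 0.0000)
After 1 step: (0.3600, 0.2000, 0.2200, 0.2200)
After 2 steps: (0.2888, 0.2144, 0.2648, 0.2320)
After 3 steps: (0.2797, 0.2163, 0.2685, 0.2355)
P(in state 1 after 3 steps) = 0.2797

0.2797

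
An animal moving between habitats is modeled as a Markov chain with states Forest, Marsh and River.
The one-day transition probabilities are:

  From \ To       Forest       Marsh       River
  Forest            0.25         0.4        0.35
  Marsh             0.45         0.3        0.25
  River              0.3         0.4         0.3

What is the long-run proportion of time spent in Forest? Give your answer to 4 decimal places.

0.3377

Let the stationary distribution be π with π = πP and π_1 + π_2 + π_3 = 1.
π_1 = 0.25·π_1 + 0.45·π_2 + 0.3·π_3
π_2 = 0.4·π_1 + 0.3·π_2 + 0.4·π_3
Solving with the normalization constraint gives π = (0.3377, 0.3636, 0.2987).
So the stationary probability of Forest is 0.3377.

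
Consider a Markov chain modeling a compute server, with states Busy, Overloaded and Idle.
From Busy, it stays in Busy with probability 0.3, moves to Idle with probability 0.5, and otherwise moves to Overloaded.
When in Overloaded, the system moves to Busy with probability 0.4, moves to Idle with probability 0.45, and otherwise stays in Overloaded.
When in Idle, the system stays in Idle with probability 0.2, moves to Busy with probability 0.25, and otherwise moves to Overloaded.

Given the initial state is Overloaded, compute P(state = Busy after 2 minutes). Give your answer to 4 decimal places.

Sum over the intermediate state after 1 minute:
P = P(Overloaded→Busy)·P(Busy→Busy) + P(Overloaded→Overloaded)·P(Overloaded→Busy) + P(Overloaded→Idle)·P(Idle→Busy)
  = 0.4×0.3 + 0.15×0.4 + 0.45×0.25
  = 0.1200 + 0.0600 + 0.1125 = 0.2925

0.2925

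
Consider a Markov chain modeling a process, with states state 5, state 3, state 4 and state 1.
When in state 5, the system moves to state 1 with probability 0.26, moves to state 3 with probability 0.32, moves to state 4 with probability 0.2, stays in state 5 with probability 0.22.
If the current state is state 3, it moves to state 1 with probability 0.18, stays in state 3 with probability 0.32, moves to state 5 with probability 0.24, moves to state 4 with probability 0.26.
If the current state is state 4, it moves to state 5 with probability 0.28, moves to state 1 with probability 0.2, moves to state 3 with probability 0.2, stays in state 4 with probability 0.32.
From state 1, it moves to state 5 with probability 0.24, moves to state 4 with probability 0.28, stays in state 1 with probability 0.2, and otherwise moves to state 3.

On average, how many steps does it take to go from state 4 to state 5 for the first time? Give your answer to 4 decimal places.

3.8110

Let t(s) be the expected number of steps to first reach state 5 from state s, with t(state 5) = 0. Conditioning on the first step:
t(state 3) = 1 + 0.32·t(state 3) + 0.26·t(state 4) + 0.18·t(state 1)
t(state 4) = 1 + 0.2·t(state 3) + 0.32·t(state 4) + 0.2·t(state 1)
t(state 1) = 1 + 0.28·t(state 3) + 0.28·t(state 4) + 0.2·t(state 1)
Solving: t(state 3) = 3.9805, t(state 4) = 3.8110, t(state 1) = 3.9770.
Expected steps from state 4 to state 5: 3.8110.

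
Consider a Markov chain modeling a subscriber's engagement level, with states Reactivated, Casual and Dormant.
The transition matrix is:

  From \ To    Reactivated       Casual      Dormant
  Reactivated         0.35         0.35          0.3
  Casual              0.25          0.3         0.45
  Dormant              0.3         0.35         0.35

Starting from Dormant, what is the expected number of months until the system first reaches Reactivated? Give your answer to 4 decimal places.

Let t(s) be the expected number of months to first reach Reactivated from state s, with t(Reactivated) = 0. Conditioning on the first month:
t(Casual) = 1 + 0.3·t(Casual) + 0.45·t(Dormant)
t(Dormant) = 1 + 0.35·t(Casual) + 0.35·t(Dormant)
Solving: t(Casual) = 3.6975, t(Dormant) = 3.5294.
Expected months from Dormant to Reactivated: 3.5294.

3.5294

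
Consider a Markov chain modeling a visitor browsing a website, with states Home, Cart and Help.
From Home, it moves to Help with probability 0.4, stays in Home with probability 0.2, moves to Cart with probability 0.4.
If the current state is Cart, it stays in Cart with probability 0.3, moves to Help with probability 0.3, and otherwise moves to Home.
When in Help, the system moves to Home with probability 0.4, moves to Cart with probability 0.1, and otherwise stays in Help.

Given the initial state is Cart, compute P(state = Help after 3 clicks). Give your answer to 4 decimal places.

Propagate the distribution vector 3 clicks from Cart.
After 0 clicks: (0.0000, 1.0000, 0.0000)
After 1 click: (0.4000, 0.3000, 0.3000)
After 2 clicks: (0.3200, 0.2800, 0.4000)
After 3 clicks: (0.3360, 0.2520, 0.4120)
P(in Help after 3 clicks) = 0.4120

0.4120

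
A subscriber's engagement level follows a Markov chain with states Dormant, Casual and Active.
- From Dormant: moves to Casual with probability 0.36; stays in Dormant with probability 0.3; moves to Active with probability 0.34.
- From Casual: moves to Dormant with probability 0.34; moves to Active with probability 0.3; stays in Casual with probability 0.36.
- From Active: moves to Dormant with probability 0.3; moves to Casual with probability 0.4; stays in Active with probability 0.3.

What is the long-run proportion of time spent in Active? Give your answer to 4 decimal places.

0.3126

Let the stationary distribution be π with π = πP and π_1 + π_2 + π_3 = 1.
π_1 = 0.3·π_1 + 0.34·π_2 + 0.3·π_3
π_2 = 0.36·π_1 + 0.36·π_2 + 0.4·π_3
Solving with the normalization constraint gives π = (0.3149, 0.3725, 0.3126).
So the stationary probability of Active is 0.3126.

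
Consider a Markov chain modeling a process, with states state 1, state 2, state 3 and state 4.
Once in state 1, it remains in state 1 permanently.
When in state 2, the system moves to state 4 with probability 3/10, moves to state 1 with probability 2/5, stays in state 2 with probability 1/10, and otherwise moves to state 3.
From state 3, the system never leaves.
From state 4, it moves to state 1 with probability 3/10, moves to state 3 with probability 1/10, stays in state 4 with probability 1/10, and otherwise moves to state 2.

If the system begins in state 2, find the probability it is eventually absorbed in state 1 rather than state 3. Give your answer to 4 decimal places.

0.6818

Let h(s) be the probability of absorption at state 1 starting from transient state s. Then h(state 1) = 1 and h(state 3) = 0. By first-step analysis:
h(state 2) = 0.4·1 + 0.1·h(state 2) + 0.2·0 + 0.3·h(state 4)
h(state 4) = 0.3·1 + 0.5·h(state 2) + 0.1·0 + 0.1·h(state 4)
Solving: h(state 2) = 0.6818, h(state 4) = 0.7121.
Starting from state 2, the probability is 0.6818.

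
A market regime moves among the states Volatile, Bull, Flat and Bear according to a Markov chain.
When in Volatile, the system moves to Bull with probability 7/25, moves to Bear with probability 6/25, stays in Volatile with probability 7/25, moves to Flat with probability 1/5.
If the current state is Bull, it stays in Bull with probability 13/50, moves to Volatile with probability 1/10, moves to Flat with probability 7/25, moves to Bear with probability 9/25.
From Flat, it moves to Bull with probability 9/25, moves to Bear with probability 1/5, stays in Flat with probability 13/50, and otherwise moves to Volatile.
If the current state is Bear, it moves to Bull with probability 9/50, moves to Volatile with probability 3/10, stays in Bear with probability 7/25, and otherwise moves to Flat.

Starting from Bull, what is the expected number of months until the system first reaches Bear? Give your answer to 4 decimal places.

Let t(s) be the expected number of months to first reach Bear from state s, with t(Bear) = 0. Conditioning on the first month:
t(Volatile) = 1 + 0.28·t(Volatile) + 0.28·t(Bull) + 0.2·t(Flat)
t(Bull) = 1 + 0.1·t(Volatile) + 0.26·t(Bull) + 0.28·t(Flat)
t(Flat) = 1 + 0.18·t(Volatile) + 0.36·t(Bull) + 0.26·t(Flat)
Solving: t(Volatile) = 3.7641, t(Bull) = 3.3309, t(Flat) = 3.8874.
Expected months from Bull to Bear: 3.3309.

3.3309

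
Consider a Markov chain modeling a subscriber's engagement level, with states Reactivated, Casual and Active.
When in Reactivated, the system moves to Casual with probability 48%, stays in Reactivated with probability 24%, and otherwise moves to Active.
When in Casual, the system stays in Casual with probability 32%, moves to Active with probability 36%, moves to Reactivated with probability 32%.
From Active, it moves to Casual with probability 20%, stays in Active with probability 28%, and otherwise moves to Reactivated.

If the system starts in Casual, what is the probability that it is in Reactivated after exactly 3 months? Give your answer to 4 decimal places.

0.3518

Propagate the distribution vector 3 months from Casual.
After 0 months: (0.0000, 1.0000, 0.0000)
After 1 month: (0.3200, 0.3200, 0.3600)
After 2 months: (0.3664, 0.3280, 0.3056)
After 3 months: (0.3518, 0.3420, 0.3062)
P(in Reactivated after 3 months) = 0.3518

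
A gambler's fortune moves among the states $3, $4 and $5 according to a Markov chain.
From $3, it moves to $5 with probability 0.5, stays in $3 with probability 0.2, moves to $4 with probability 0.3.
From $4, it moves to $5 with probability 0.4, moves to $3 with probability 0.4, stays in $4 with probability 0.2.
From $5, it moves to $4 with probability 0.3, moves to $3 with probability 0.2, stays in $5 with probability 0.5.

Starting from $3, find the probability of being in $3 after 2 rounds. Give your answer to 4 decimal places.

0.2600

Sum over the intermediate state after 1 round:
P = P($3→$3)·P($3→$3) + P($3→$4)·P($4→$3) + P($3→$5)·P($5→$3)
  = 0.2×0.2 + 0.3×0.4 + 0.5×0.2
  = 0.0400 + 0.1200 + 0.1000 = 0.2600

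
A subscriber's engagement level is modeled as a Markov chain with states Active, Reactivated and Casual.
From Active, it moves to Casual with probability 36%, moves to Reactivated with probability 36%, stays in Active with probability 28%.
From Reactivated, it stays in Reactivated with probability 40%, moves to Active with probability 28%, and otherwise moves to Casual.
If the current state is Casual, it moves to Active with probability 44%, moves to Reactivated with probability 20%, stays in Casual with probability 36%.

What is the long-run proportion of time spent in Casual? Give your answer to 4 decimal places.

Let the stationary distribution be π with π = πP and π_1 + π_2 + π_3 = 1.
π_1 = 0.28·π_1 + 0.28·π_2 + 0.44·π_3
π_2 = 0.36·π_1 + 0.4·π_2 + 0.2·π_3
Solving with the normalization constraint gives π = (0.3356, 0.3171, 0.3473).
So the stationary probability of Casual is 0.3473.

0.3473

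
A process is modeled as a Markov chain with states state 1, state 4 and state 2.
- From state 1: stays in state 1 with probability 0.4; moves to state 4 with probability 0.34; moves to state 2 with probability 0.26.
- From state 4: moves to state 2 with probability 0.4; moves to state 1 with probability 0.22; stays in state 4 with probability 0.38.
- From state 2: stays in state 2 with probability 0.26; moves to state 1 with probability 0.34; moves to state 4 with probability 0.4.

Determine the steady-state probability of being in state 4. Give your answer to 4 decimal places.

0.3737

Let the stationary distribution be π with π = πP and π_1 + π_2 + π_3 = 1.
π_1 = 0.4·π_1 + 0.22·π_2 + 0.34·π_3
π_2 = 0.34·π_1 + 0.38·π_2 + 0.4·π_3
Solving with the normalization constraint gives π = (0.3140, 0.3737, 0.3123).
So the stationary probability of state 4 is 0.3737.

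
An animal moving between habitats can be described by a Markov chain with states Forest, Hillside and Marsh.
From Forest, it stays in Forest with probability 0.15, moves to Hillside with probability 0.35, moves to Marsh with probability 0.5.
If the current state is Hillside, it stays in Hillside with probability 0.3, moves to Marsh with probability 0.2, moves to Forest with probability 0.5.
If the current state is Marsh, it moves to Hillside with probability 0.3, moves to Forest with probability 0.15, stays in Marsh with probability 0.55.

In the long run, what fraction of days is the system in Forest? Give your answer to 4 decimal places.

0.2595

Let the stationary distribution be π with π = πP and π_1 + π_2 + π_3 = 1.
π_1 = 0.15·π_1 + 0.5·π_2 + 0.15·π_3
π_2 = 0.35·π_1 + 0.3·π_2 + 0.3·π_3
Solving with the normalization constraint gives π = (0.2595, 0.3130, 0.4275).
So the stationary probability of Forest is 0.2595.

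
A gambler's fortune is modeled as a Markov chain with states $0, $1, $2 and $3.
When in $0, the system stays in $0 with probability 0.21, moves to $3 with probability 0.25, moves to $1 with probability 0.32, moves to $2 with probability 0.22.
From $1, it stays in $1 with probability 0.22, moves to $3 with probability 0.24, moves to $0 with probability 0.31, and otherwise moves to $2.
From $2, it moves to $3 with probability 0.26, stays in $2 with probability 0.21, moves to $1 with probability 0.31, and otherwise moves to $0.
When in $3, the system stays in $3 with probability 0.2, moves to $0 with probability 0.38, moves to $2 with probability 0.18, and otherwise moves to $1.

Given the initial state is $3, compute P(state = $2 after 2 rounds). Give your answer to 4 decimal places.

0.2126

Propagate the distribution vector 2 rounds from $3.
After 0 rounds: (0.0000, 0.0000, 0.0000, 1.0000)
After 1 round: (0.3800, 0.2400, 0.1800, 0.2000)
After 2 rounds: (0.2698, 0.2782, 0.2126, 0.2394)
P(in $2 after 2 rounds) = 0.2126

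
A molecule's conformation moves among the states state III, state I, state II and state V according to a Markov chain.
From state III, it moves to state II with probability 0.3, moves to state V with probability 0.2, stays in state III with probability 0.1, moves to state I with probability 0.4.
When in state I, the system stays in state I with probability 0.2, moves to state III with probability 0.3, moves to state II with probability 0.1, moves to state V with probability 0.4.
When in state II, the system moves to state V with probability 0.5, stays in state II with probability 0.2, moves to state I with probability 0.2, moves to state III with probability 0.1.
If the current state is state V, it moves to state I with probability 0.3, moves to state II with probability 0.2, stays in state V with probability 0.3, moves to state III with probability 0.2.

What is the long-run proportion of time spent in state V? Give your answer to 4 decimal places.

Let the stationary distribution be π with π = πP and π_1 + π_2 + π_3 + π_4 = 1.
π_1 = 0.1·π_1 + 0.3·π_2 + 0.1·π_3 + 0.2·π_4
π_2 = 0.4·π_1 + 0.2·π_2 + 0.2·π_3 + 0.3·π_4
π_3 = 0.3·π_1 + 0.1·π_2 + 0.2·π_3 + 0.2·π_4
Solving with the normalization constraint gives π = (0.1892, 0.2725, 0.1917, 0.3467).
So the stationary probability of state V is 0.3467.

0.3467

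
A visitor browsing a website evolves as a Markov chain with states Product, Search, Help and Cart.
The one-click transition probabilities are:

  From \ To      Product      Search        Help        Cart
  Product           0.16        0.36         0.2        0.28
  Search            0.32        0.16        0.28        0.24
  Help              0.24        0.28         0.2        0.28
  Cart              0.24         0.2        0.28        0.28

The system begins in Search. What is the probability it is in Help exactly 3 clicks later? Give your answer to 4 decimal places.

Propagate the distribution vector 3 clicks from Search.
After 0 clicks: (0.0000, 1.0000, 0.0000, 0.0000)
After 1 click: (0.3200, 0.1600, 0.2800, 0.2400)
After 2 clicks: (0.2272, 0.2672, 0.2320, 0.2736)
After 3 clicks: (0.2432, 0.2442, 0.2433, 0.2693)
P(in Help after 3 clicks) = 0.2433

0.2433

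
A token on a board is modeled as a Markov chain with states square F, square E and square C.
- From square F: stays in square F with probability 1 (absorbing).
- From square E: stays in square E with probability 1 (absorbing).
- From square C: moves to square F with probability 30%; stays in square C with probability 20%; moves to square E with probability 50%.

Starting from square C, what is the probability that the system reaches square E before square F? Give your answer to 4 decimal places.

0.6250

Let h(s) be the probability of absorption at square E starting from transient state s. Then h(square E) = 1 and h(square F) = 0. By first-step analysis:
h(square C) = 0.3·0 + 0.5·1 + 0.2·h(square C)
Solving: h(square C) = 0.6250.
Starting from square C, the probability is 0.6250.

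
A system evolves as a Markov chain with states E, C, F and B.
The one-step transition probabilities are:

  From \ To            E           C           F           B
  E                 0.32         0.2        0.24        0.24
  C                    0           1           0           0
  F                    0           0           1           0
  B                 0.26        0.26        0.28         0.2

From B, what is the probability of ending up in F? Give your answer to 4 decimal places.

0.5249

Let h(s) be the probability of absorption at F starting from transient state s. Then h(F) = 1 and h(C) = 0. By first-step analysis:
h(E) = 0.32·h(E) + 0.2·0 + 0.24·1 + 0.24·h(B)
h(B) = 0.26·h(E) + 0.26·0 + 0.28·1 + 0.2·h(B)
Solving: h(E) = 0.5382, h(B) = 0.5249.
Starting from B, the probability is 0.5249.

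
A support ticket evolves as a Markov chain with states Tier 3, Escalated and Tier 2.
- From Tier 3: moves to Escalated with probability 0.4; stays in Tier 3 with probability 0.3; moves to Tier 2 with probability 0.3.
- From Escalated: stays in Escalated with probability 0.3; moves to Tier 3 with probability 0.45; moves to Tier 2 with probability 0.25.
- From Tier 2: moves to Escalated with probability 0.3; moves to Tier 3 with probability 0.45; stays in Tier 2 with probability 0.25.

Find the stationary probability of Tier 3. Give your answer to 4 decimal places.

0.3913

Let the stationary distribution be π with π = πP and π_1 + π_2 + π_3 = 1.
π_1 = 0.3·π_1 + 0.45·π_2 + 0.45·π_3
π_2 = 0.4·π_1 + 0.3·π_2 + 0.3·π_3
Solving with the normalization constraint gives π = (0.3913, 0.3391, 0.2696).
So the stationary probability of Tier 3 is 0.3913.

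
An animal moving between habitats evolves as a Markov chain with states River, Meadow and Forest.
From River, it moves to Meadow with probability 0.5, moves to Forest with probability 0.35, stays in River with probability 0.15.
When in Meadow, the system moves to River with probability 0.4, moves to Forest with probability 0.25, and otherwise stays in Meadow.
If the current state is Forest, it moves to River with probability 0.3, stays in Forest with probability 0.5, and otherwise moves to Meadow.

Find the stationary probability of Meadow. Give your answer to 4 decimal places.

Let the stationary distribution be π with π = πP and π_1 + π_2 + π_3 = 1.
π_1 = 0.15·π_1 + 0.4·π_2 + 0.3·π_3
π_2 = 0.5·π_1 + 0.35·π_2 + 0.2·π_3
Solving with the normalization constraint gives π = (0.2902, 0.3377, 0.3720).
So the stationary probability of Meadow is 0.3377.

0.3377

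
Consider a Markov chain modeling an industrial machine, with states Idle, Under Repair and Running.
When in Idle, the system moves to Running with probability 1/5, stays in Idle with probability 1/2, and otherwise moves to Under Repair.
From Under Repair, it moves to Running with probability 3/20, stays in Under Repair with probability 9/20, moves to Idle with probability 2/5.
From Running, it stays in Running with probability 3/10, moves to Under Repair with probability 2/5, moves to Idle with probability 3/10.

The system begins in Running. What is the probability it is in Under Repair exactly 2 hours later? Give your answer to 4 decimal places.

Sum over the intermediate state after 1 hour:
P = P(Running→Idle)·P(Idle→Under Repair) + P(Running→Under Repair)·P(Under Repair→Under Repair) + P(Running→Running)·P(Running→Under Repair)
  = 0.3×0.3 + 0.4×0.45 + 0.3×0.4
  = 0.0900 + 0.1800 + 0.1200 = 0.3900

0.3900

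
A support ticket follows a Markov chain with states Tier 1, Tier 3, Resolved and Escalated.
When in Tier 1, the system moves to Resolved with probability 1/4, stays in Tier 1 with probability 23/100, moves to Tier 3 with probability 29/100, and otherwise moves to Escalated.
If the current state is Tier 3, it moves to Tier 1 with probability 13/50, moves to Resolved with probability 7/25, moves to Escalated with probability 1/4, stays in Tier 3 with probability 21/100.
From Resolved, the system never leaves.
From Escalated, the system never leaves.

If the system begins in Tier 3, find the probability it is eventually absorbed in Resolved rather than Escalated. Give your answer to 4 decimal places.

Let h(s) be the probability of absorption at Resolved starting from transient state s. Then h(Resolved) = 1 and h(Escalated) = 0. By first-step analysis:
h(Tier 1) = 0.23·h(Tier 1) + 0.29·h(Tier 3) + 0.25·1 + 0.23·0
h(Tier 3) = 0.26·h(Tier 1) + 0.21·h(Tier 3) + 0.28·1 + 0.25·0
Solving: h(Tier 1) = 0.5230, h(Tier 3) = 0.5266.
Starting from Tier 3, the probability is 0.5266.

0.5266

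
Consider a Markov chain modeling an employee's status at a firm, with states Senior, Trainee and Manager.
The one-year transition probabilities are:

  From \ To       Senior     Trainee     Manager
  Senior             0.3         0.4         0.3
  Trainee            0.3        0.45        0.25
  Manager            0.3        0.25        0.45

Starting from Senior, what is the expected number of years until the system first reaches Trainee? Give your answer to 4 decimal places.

Let t(s) be the expected number of years to first reach Trainee from state s, with t(Trainee) = 0. Conditioning on the first year:
t(Senior) = 1 + 0.3·t(Senior) + 0.3·t(Manager)
t(Manager) = 1 + 0.3·t(Senior) + 0.45·t(Manager)
Solving: t(Senior) = 2.8814, t(Manager) = 3.3898.
Expected years from Senior to Trainee: 2.8814.

2.8814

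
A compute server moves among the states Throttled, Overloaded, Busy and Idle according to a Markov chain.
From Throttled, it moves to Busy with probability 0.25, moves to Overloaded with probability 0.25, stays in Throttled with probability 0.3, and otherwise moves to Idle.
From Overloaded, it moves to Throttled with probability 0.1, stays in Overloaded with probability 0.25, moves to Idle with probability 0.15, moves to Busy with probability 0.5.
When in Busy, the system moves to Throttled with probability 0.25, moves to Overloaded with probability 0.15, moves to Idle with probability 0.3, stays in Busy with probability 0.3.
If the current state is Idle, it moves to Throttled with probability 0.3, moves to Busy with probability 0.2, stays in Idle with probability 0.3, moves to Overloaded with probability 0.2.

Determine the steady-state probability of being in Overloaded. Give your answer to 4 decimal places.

Let the stationary distribution be π with π = πP and π_1 + π_2 + π_3 + π_4 = 1.
π_1 = 0.3·π_1 + 0.1·π_2 + 0.25·π_3 + 0.3·π_4
π_2 = 0.25·π_1 + 0.25·π_2 + 0.15·π_3 + 0.2·π_4
π_3 = 0.25·π_1 + 0.5·π_2 + 0.3·π_3 + 0.2·π_4
Solving with the normalization constraint gives π = (0.2433, 0.2073, 0.3048, 0.2446).
So the stationary probability of Overloaded is 0.2073.

0.2073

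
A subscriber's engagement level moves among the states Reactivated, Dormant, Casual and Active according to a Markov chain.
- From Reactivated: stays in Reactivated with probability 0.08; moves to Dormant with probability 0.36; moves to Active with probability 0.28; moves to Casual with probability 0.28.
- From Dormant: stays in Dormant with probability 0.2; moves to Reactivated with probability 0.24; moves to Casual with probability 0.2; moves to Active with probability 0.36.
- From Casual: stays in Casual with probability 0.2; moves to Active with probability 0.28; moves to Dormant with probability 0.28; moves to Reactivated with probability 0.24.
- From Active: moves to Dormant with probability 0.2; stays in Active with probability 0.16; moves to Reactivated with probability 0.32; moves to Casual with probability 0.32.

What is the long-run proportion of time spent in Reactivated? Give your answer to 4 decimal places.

0.2254

Let the stationary distribution be π with π = πP and π_1 + π_2 + π_3 + π_4 = 1.
π_1 = 0.08·π_1 + 0.24·π_2 + 0.24·π_3 + 0.32·π_4
π_2 = 0.36·π_1 + 0.2·π_2 + 0.28·π_3 + 0.2·π_4
π_3 = 0.28·π_1 + 0.2·π_2 + 0.2·π_3 + 0.32·π_4
Solving with the normalization constraint gives π = (0.2254, 0.2561, 0.2502, 0.2683).
So the stationary probability of Reactivated is 0.2254.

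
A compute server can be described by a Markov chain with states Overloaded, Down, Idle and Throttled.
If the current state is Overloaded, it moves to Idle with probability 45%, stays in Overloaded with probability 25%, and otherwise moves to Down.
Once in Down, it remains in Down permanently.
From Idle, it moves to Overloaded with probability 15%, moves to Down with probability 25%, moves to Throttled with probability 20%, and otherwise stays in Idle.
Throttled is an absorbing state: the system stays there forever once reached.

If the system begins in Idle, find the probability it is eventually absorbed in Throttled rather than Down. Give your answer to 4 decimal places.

Let h(s) be the probability of absorption at Throttled starting from transient state s. Then h(Throttled) = 1 and h(Down) = 0. By first-step analysis:
h(Overloaded) = 0.25·h(Overloaded) + 0.3·0 + 0.45·h(Idle)
h(Idle) = 0.15·h(Overloaded) + 0.25·0 + 0.4·h(Idle) + 0.2·1
Solving: h(Overloaded) = 0.2353, h(Idle) = 0.3922.
Starting from Idle, the probability is 0.3922.

0.3922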